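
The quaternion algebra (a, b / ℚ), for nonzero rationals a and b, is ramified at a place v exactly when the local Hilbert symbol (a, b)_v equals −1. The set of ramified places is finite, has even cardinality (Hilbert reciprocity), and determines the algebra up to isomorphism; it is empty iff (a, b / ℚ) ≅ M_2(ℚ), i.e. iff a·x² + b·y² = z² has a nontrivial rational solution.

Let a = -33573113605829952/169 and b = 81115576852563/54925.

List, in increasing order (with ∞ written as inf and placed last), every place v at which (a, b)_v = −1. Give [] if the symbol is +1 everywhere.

Mod squares: a ≡ -437, b ≡ 98798271. Check v ∈ {∞, 2, 3, 5, 7, 11, 13, 17, 19, 23, 31}.
v=19: a=19^1·(≡18), b=19^1·(≡13) mod 19; (18|19)=-1, (13|19)=-1; (−1)^{1·1·9}·(-1)^1·(-1)^1 = -1.
v=5: a=5^0·(≡2), b=5^-2·(≡4) mod 5; (2|5)=-1, (4|5)=+1; (−1)^{0·-2·2}·(-1)^-2·(+1)^0 = +1.
v=23: a=23^1·(≡18), b=23^1·(≡11) mod 23; (18|23)=+1, (11|23)=-1; (−1)^{1·1·11}·(+1)^1·(-1)^1 = +1.
v=2: v_2(a)=6, v_2(b)=0; units ≡ 3, 7 (mod 8); ε·ε+αω+βω = 1·1+6·0+0·1 ≡ 1  ⇒  (a,b)_2 = -1.
v=13: a=13^-2·(≡2), b=13^-3·(≡7) mod 13; (2|13)=-1, (7|13)=-1; (−1)^{-2·-3·6}·(-1)^-3·(-1)^-2 = -1.
v=3: a=3^6·(≡1), b=3^7·(≡2) mod 3; (1|3)=+1, (2|3)=-1; (−1)^{6·7·1}·(+1)^7·(-1)^6 = +1.
v=31: a=31^2·(≡5), b=31^1·(≡23) mod 31; (5|31)=+1, (23|31)=-1; (−1)^{2·1·15}·(+1)^1·(-1)^2 = +1.
v=11: a=11^2·(≡5), b=11^5·(≡8) mod 11; (5|11)=+1, (8|11)=-1; (−1)^{2·5·5}·(+1)^5·(-1)^2 = +1.
v=∞: -437 < 0 and 98798271 > 0  ⇒  (a,b)_∞ = +1.
v=17: a=17^2·(≡12), b=17^1·(≡8) mod 17; (12|17)=-1, (8|17)=+1; (−1)^{2·1·8}·(-1)^1·(+1)^2 = -1.
v=7: a=7^2·(≡4), b=7^0·(≡5) mod 7; (4|7)=+1, (5|7)=-1; (−1)^{2·0·3}·(+1)^0·(-1)^2 = +1.
Ram(-437, 98798271) = {2, 13, 17, 19}; no ℚ_2-point on the conic.

[2, 13, 17, 19]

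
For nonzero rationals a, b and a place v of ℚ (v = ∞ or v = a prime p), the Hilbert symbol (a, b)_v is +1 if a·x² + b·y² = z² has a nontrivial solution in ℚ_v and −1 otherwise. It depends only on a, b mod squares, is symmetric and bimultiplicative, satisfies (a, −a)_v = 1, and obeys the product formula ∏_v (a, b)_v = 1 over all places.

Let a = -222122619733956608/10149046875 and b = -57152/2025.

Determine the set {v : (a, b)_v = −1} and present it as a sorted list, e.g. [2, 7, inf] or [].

[19, 31, 47, inf]

(a, b) ≡ (-10353442, -893) mod (ℚ^×)²; places V = {2, 3, 5, 11, 17, 19, 31, 47, ∞}.
(a,b)_5: α=-6, u≡3; β=-2, v≡3 (mod 5); (3|5)=-1, (3|5)=-1; sign (−1)^0·-1^-2·-1^-6 = +1.
(a,b)_31: α=1, u≡23; β=0, v≡26 (mod 31); (23|31)=-1, (26|31)=-1; sign (−1)^0·-1^0·-1^1 = -1.
(a,b)_3: α=-10, u≡2; β=-4, v≡1 (mod 3); (2|3)=-1, (1|3)=+1; sign (−1)^0·-1^-4·+1^-10 = +1.
(a,b)_47: α=3, u≡12; β=1, v≡25 (mod 47); (12|47)=+1, (25|47)=+1; sign (−1)^1·+1^1·+1^3 = -1.
(a,b)_∞: sgn(-10353442)=−, sgn(-893)=−, so -1.
(a,b)_2: α=11, β=6; u≡7, v≡3 (mod 8); ε(u)ε(v)=1·1, αω(v)=11·1, βω(u)=6·0; sum ≡ 0  ⇒  +1.
(a,b)_17: α=3, u≡9; β=0, v≡1 (mod 17); (9|17)=+1, (1|17)=+1; sign (−1)^0·+1^0·+1^3 = +1.
(a,b)_19: α=3, u≡3; β=1, v≡15 (mod 19); (3|19)=-1, (15|19)=-1; sign (−1)^1·-1^1·-1^3 = -1.
(a,b)_11: α=-1, u≡3; β=0, v≡4 (mod 11); (3|11)=+1, (4|11)=+1; sign (−1)^0·+1^0·+1^-1 = +1.
Ram(-10353442, -893) = {19, 31, 47, ∞}; no ℚ_19-point on the conic.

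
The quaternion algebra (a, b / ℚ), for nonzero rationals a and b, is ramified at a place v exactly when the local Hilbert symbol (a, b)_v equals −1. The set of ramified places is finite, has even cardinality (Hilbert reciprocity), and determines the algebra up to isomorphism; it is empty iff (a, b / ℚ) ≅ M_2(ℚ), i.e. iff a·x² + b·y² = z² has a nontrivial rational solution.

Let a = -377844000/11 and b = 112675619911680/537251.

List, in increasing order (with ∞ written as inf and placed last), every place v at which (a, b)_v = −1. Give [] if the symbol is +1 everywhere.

Mod squares: a ≡ -7590, b ≡ 53130. Check v ∈ {∞, 2, 3, 5, 7, 11, 13, 17, 23, 37, 43}.
v=23: a=23^1·(≡17), b=23^1·(≡10) mod 23; (17|23)=-1, (10|23)=-1; (−1)^{1·1·11}·(-1)^1·(-1)^1 = -1.
v=17: a=17^0·(≡16), b=17^-2·(≡10) mod 17; (16|17)=+1, (10|17)=-1; (−1)^{0·-2·8}·(+1)^-2·(-1)^0 = +1.
v=11: a=11^-1·(≡5), b=11^-1·(≡1) mod 11; (5|11)=+1, (1|11)=+1; (−1)^{-1·-1·5}·(+1)^-1·(+1)^-1 = -1.
v=2: v_2(a)=5, v_2(b)=11; units ≡ 5, 5 (mod 8); ε·ε+αω+βω = 0·0+5·1+11·1 ≡ 0  ⇒  (a,b)_2 = +1.
v=∞: -7590 < 0 and 53130 > 0  ⇒  (a,b)_∞ = +1.
v=5: a=5^3·(≡3), b=5^1·(≡1) mod 5; (3|5)=-1, (1|5)=+1; (−1)^{3·1·2}·(-1)^1·(+1)^3 = -1.
v=37: a=37^2·(≡22), b=37^2·(≡8) mod 37; (22|37)=-1, (8|37)=-1; (−1)^{2·2·18}·(-1)^2·(-1)^2 = +1.
v=43: a=43^0·(≡40), b=43^2·(≡10) mod 43; (40|43)=+1, (10|43)=+1; (−1)^{0·2·21}·(+1)^2·(+1)^0 = +1.
v=13: a=13^0·(≡7), b=13^-2·(≡1) mod 13; (7|13)=-1, (1|13)=+1; (−1)^{0·-2·6}·(-1)^-2·(+1)^0 = +1.
v=7: a=7^0·(≡3), b=7^1·(≡1) mod 7; (3|7)=-1, (1|7)=+1; (−1)^{0·1·3}·(-1)^1·(+1)^0 = -1.
v=3: a=3^1·(≡2), b=3^3·(≡1) mod 3; (2|3)=-1, (1|3)=+1; (−1)^{1·3·1}·(-1)^3·(+1)^1 = +1.
|Ram(-7590, 53130)| = 4, even; anisotropic at {5, 7, 11, 23}.

[5, 7, 11, 23]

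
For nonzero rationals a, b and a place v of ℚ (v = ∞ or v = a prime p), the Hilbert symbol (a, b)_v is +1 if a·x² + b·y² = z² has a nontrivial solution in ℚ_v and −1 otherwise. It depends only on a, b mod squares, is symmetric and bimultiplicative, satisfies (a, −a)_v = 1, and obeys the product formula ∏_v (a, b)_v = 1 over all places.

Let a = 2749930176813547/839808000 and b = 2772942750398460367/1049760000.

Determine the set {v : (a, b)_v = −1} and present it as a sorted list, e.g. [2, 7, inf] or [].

(a, b) ≡ (260015, 7) mod (ℚ^×)²; places V = {2, 3, 5, 7, 13, 17, 19, 23, ∞}.
(a,b)_2: α=-10, β=-8; u≡7, v≡7 (mod 8); ε(u)ε(v)=1·1, αω(v)=-10·0, βω(u)=-8·0; sum ≡ 1  ⇒  -1.
(a,b)_5: α=-3, u≡3; β=-4, v≡2 (mod 5); (3|5)=-1, (2|5)=-1; sign (−1)^0·-1^-4·-1^-3 = -1.
(a,b)_17: α=1, u≡3; β=2, v≡6 (mod 17); (3|17)=-1, (6|17)=-1; sign (−1)^0·-1^2·-1^1 = -1.
(a,b)_∞: sgn(260015)=+, sgn(7)=+, so +1.
(a,b)_7: α=5, u≡6; β=7, v≡1 (mod 7); (6|7)=-1, (1|7)=+1; sign (−1)^1·-1^7·+1^5 = +1.
(a,b)_23: α=1, u≡9; β=2, v≡14 (mod 23); (9|23)=+1, (14|23)=-1; sign (−1)^0·+1^2·-1^1 = -1.
(a,b)_13: α=2, u≡7; β=2, v≡5 (mod 13); (7|13)=-1, (5|13)=-1; sign (−1)^0·-1^2·-1^2 = +1.
(a,b)_3: α=-8, u≡2; β=-8, v≡1 (mod 3); (2|3)=-1, (1|3)=+1; sign (−1)^0·-1^-8·+1^-8 = +1.
(a,b)_19: α=5, u≡5; β=4, v≡9 (mod 19); (5|19)=+1, (9|19)=+1; sign (−1)^0·+1^4·+1^5 = +1.
(260015, 7 / ℚ) ramifies at {2, 5, 17, 23}: a division algebra.

[2, 5, 17, 23]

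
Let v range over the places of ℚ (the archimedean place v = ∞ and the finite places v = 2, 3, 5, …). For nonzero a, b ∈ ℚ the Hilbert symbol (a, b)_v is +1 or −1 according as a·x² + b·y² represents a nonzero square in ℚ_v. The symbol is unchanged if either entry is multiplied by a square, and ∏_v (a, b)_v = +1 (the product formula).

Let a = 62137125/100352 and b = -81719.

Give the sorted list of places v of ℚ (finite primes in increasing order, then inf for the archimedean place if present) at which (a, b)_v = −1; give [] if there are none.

(a, b) ≡ (170, -81719) mod (ℚ^×)²; places V = {2, 3, 5, 7, 11, 17, 19, 23, ∞}.
(a,b)_19: α=2, u≡12; β=1, v≡12 (mod 19); (12|19)=-1, (12|19)=-1; sign (−1)^0·-1^1·-1^2 = -1.
(a,b)_7: α=-2, u≡2; β=0, v≡6 (mod 7); (2|7)=+1, (6|7)=-1; sign (−1)^0·+1^0·-1^-2 = +1.
(a,b)_2: α=-11, β=0; u≡5, v≡1 (mod 8); ε(u)ε(v)=0·0, αω(v)=-11·0, βω(u)=0·1; sum ≡ 0  ⇒  +1.
(a,b)_17: α=1, u≡6; β=1, v≡4 (mod 17); (6|17)=-1, (4|17)=+1; sign (−1)^0·-1^1·+1^1 = -1.
(a,b)_23: α=0, u≡1; β=1, v≡12 (mod 23); (1|23)=+1, (12|23)=+1; sign (−1)^0·+1^1·+1^0 = +1.
(a,b)_3: α=4, u≡2; β=0, v≡1 (mod 3); (2|3)=-1, (1|3)=+1; sign (−1)^0·-1^0·+1^4 = +1.
(a,b)_5: α=3, u≡1; β=0, v≡1 (mod 5); (1|5)=+1, (1|5)=+1; sign (−1)^0·+1^0·+1^3 = +1.
(a,b)_∞: sgn(170)=+, sgn(-81719)=−, so +1.
(a,b)_11: α=0, u≡5; β=1, v≡7 (mod 11); (5|11)=+1, (7|11)=-1; sign (−1)^0·+1^1·-1^0 = +1.
|Ram(170, -81719)| = 2, even; anisotropic at {17, 19}.

[17, 19]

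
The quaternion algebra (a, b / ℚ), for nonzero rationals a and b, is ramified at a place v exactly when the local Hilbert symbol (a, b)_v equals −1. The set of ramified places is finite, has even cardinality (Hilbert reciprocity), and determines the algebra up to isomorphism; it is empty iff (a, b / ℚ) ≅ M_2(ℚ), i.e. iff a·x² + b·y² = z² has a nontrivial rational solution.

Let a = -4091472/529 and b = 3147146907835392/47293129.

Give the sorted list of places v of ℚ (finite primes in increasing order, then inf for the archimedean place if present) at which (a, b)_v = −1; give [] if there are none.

[2, 7, 41, 47]

Mod squares: a ≡ -3157, b ≡ 47. Check v ∈ {∞, 2, 3, 7, 11, 13, 23, 41, 47}.
v=7: a=7^1·(≡1), b=7^2·(≡6) mod 7; (1|7)=+1, (6|7)=-1; (−1)^{1·2·3}·(+1)^2·(-1)^1 = -1.
v=47: a=47^0·(≡29), b=47^1·(≡6) mod 47; (29|47)=-1, (6|47)=+1; (−1)^{0·1·23}·(-1)^1·(+1)^0 = -1.
v=2: v_2(a)=4, v_2(b)=10; units ≡ 3, 7 (mod 8); ε·ε+αω+βω = 1·1+4·0+10·1 ≡ 1  ⇒  (a,b)_2 = -1.
v=∞: -3157 < 0 and 47 > 0  ⇒  (a,b)_∞ = +1.
v=11: a=11^1·(≡2), b=11^2·(≡1) mod 11; (2|11)=-1, (1|11)=+1; (−1)^{1·2·5}·(-1)^2·(+1)^1 = +1.
v=23: a=23^-2·(≡21), b=23^-4·(≡2) mod 23; (21|23)=-1, (2|23)=+1; (−1)^{-2·-4·11}·(-1)^-4·(+1)^-2 = +1.
v=41: a=41^1·(≡20), b=41^2·(≡34) mod 41; (20|41)=+1, (34|41)=-1; (−1)^{1·2·20}·(+1)^2·(-1)^1 = -1.
v=3: a=3^4·(≡2), b=3^8·(≡2) mod 3; (2|3)=-1, (2|3)=-1; (−1)^{4·8·1}·(-1)^8·(-1)^4 = +1.
v=13: a=13^0·(≡2), b=13^-2·(≡11) mod 13; (2|13)=-1, (11|13)=-1; (−1)^{0·-2·6}·(-1)^-2·(-1)^0 = +1.
(-3157, 47 / ℚ) ramifies at {2, 7, 41, 47}: a division algebra.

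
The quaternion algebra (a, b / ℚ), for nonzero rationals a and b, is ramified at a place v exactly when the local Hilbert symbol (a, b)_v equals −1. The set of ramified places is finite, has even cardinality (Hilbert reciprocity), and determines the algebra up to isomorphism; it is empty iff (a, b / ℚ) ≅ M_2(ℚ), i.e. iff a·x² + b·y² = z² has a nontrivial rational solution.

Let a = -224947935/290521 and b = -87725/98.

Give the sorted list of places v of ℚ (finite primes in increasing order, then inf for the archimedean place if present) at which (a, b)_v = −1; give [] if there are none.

Mod squares: a ≡ -2777135, b ≡ -58. Check v ∈ {∞, 2, 3, 5, 7, 11, 19, 23, 29, 31, 41}.
v=2: v_2(a)=0, v_2(b)=-1; units ≡ 1, 3 (mod 8); ε·ε+αω+βω = 0·1+0·1+-1·0 ≡ 0  ⇒  (a,b)_2 = +1.
v=∞: -2777135 < 0 and -58 < 0  ⇒  (a,b)_∞ = -1.
v=41: a=41^1·(≡24), b=41^0·(≡24) mod 41; (24|41)=-1, (24|41)=-1; (−1)^{1·0·20}·(-1)^0·(-1)^1 = -1.
v=7: a=7^-4·(≡6), b=7^-2·(≡3) mod 7; (6|7)=-1, (3|7)=-1; (−1)^{-4·-2·3}·(-1)^-2·(-1)^-4 = +1.
v=11: a=11^-2·(≡10), b=11^2·(≡10) mod 11; (10|11)=-1, (10|11)=-1; (−1)^{-2·2·5}·(-1)^2·(-1)^-2 = +1.
v=29: a=29^0·(≡10), b=29^1·(≡15) mod 29; (10|29)=-1, (15|29)=-1; (−1)^{0·1·14}·(-1)^1·(-1)^0 = -1.
v=31: a=31^1·(≡28), b=31^0·(≡1) mod 31; (28|31)=+1, (1|31)=+1; (−1)^{1·0·15}·(+1)^0·(+1)^1 = +1.
v=23: a=23^1·(≡19), b=23^0·(≡11) mod 23; (19|23)=-1, (11|23)=-1; (−1)^{1·0·11}·(-1)^0·(-1)^1 = -1.
v=19: a=19^1·(≡13), b=19^0·(≡12) mod 19; (13|19)=-1, (12|19)=-1; (−1)^{1·0·9}·(-1)^0·(-1)^1 = -1.
v=5: a=5^1·(≡3), b=5^2·(≡2) mod 5; (3|5)=-1, (2|5)=-1; (−1)^{1·2·2}·(-1)^2·(-1)^1 = -1.
v=3: a=3^4·(≡1), b=3^0·(≡2) mod 3; (1|3)=+1, (2|3)=-1; (−1)^{4·0·1}·(+1)^0·(-1)^4 = +1.
|Ram(-2777135, -58)| = 6, even; anisotropic at {5, 19, 23, 29, 41, ∞}.

[5, 19, 23, 29, 41, inf]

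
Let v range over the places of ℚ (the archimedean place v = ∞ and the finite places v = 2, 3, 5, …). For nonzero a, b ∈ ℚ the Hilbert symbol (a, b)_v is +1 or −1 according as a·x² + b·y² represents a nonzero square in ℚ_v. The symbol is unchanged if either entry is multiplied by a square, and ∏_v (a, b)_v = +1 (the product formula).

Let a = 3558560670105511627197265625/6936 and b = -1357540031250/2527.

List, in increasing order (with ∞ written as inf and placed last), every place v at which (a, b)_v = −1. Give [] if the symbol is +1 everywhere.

[2, 11]

(a, b) ≡ (6006, -14) mod (ℚ^×)²; places V = {2, 3, 5, 7, 11, 13, 17, 19, ∞}.
(a,b)_17: α=-2, u≡7; β=0, v≡11 (mod 17); (7|17)=-1, (11|17)=-1; sign (−1)^0·-1^0·-1^-2 = +1.
(a,b)_5: α=16, u≡1; β=6, v≡4 (mod 5); (1|5)=+1, (4|5)=+1; sign (−1)^0·+1^6·+1^16 = +1.
(a,b)_2: α=-3, β=1; u≡3, v≡1 (mod 8); ε(u)ε(v)=1·0, αω(v)=-3·0, βω(u)=1·1; sum ≡ 1  ⇒  -1.
(a,b)_7: α=1, u≡1; β=-1, v≡6 (mod 7); (1|7)=+1, (6|7)=-1; sign (−1)^1·+1^-1·-1^1 = +1.
(a,b)_13: α=13, u≡11; β=6, v≡1 (mod 13); (11|13)=-1, (1|13)=+1; sign (−1)^0·-1^6·+1^13 = +1.
(a,b)_∞: sgn(6006)=+, sgn(-14)=−, so +1.
(a,b)_11: α=1, u≡10; β=0, v≡6 (mod 11); (10|11)=-1, (6|11)=-1; sign (−1)^0·-1^0·-1^1 = -1.
(a,b)_3: α=-1, u≡1; β=2, v≡1 (mod 3); (1|3)=+1, (1|3)=+1; sign (−1)^0·+1^2·+1^-1 = +1.
(a,b)_19: α=0, u≡12; β=-2, v≡11 (mod 19); (12|19)=-1, (11|19)=+1; sign (−1)^0·-1^-2·+1^0 = +1.
(6006, -14 / ℚ) ramifies at {2, 11}: a division algebra.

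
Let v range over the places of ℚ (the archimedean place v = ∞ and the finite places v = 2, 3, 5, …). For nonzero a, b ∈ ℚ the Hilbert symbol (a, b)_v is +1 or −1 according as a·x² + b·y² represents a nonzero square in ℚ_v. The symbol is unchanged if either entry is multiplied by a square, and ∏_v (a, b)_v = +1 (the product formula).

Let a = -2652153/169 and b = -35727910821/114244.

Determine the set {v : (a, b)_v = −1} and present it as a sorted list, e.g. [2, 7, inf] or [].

[2, 3, 7, 17, 23, inf]

(a, b) ≡ (-9177, -7429) mod (ℚ^×)²; places V = {2, 3, 7, 13, 17, 19, 23, 43, ∞}.
(a,b)_7: α=1, u≡3; β=0, v≡5 (mod 7); (3|7)=-1, (5|7)=-1; sign (−1)^0·-1^0·-1^1 = -1.
(a,b)_43: α=0, u≡14; β=2, v≡13 (mod 43); (14|43)=+1, (13|43)=+1; sign (−1)^0·+1^2·+1^0 = +1.
(a,b)_19: α=1, u≡16; β=1, v≡13 (mod 19); (16|19)=+1, (13|19)=-1; sign (−1)^1·+1^1·-1^1 = +1.
(a,b)_23: α=1, u≡10; β=1, v≡17 (mod 23); (10|23)=-1, (17|23)=-1; sign (−1)^1·-1^1·-1^1 = -1.
(a,b)_13: α=-2, u≡3; β=-4, v≡2 (mod 13); (3|13)=+1, (2|13)=-1; sign (−1)^0·+1^-4·-1^-2 = +1.
(a,b)_2: α=0, β=-2; u≡7, v≡3 (mod 8); ε(u)ε(v)=1·1, αω(v)=0·1, βω(u)=-2·0; sum ≡ 1  ⇒  -1.
(a,b)_∞: sgn(-9177)=−, sgn(-7429)=−, so -1.
(a,b)_3: α=1, u≡1; β=2, v≡2 (mod 3); (1|3)=+1, (2|3)=-1; sign (−1)^0·+1^2·-1^1 = -1.
(a,b)_17: α=2, u≡14; β=3, v≡6 (mod 17); (14|17)=-1, (6|17)=-1; sign (−1)^0·-1^3·-1^2 = -1.
|Ram(-9177, -7429)| = 6, even; anisotropic at {2, 3, 7, 17, 23, ∞}.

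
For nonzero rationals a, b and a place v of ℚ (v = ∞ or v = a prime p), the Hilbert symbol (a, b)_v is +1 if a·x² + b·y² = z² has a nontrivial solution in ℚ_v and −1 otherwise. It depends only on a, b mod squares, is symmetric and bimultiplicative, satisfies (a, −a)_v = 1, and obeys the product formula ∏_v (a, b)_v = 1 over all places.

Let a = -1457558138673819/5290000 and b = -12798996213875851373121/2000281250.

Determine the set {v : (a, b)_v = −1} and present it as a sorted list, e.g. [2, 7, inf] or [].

[2, 7, 19, inf]

(a, b) ≡ (-651, -3458) mod (ℚ^×)²; places V = {2, 3, 5, 7, 11, 13, 19, 23, 29, 31, ∞}.
(a,b)_5: α=-4, u≡4; β=-6, v≡3 (mod 5); (4|5)=+1, (3|5)=-1; sign (−1)^0·+1^-6·-1^-4 = +1.
(a,b)_31: α=1, u≡19; β=2, v≡14 (mod 31); (19|31)=+1, (14|31)=+1; sign (−1)^0·+1^2·+1^1 = +1.
(a,b)_19: α=0, u≡10; β=1, v≡14 (mod 19); (10|19)=-1, (14|19)=-1; sign (−1)^0·-1^1·-1^0 = -1.
(a,b)_∞: sgn(-651)=−, sgn(-3458)=−, so -1.
(a,b)_3: α=9, u≡2; β=18, v≡1 (mod 3); (2|3)=-1, (1|3)=+1; sign (−1)^0·-1^18·+1^9 = +1.
(a,b)_13: α=2, u≡12; β=3, v≡6 (mod 13); (12|13)=+1, (6|13)=-1; sign (−1)^0·+1^3·-1^2 = +1.
(a,b)_11: α=0, u≡5; β=-2, v≡2 (mod 11); (5|11)=+1, (2|11)=-1; sign (−1)^0·+1^-2·-1^0 = +1.
(a,b)_7: α=5, u≡5; β=7, v≡5 (mod 7); (5|7)=-1, (5|7)=-1; sign (−1)^1·-1^7·-1^5 = -1.
(a,b)_29: α=2, u≡20; β=0, v≡4 (mod 29); (20|29)=+1, (4|29)=+1; sign (−1)^0·+1^0·+1^2 = +1.
(a,b)_23: α=-2, u≡1; β=-2, v≡21 (mod 23); (1|23)=+1, (21|23)=-1; sign (−1)^0·+1^-2·-1^-2 = +1.
(a,b)_2: α=-4, β=-1; u≡5, v≡7 (mod 8); ε(u)ε(v)=0·1, αω(v)=-4·0, βω(u)=-1·1; sum ≡ 1  ⇒  -1.
Ram(-651, -3458) = {2, 7, 19, ∞}; no ℚ_2-point on the conic.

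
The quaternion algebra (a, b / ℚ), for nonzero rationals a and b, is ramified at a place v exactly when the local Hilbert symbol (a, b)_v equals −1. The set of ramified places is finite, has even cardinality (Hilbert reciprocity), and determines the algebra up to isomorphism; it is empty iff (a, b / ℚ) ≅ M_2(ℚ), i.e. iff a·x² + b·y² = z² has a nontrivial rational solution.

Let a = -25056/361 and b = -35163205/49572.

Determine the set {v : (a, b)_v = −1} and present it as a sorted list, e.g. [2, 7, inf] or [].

(a, b) ≡ (-174, -13685) mod (ℚ^×)²; places V = {2, 3, 5, 7, 11, 17, 19, 23, 29, ∞}.
(a,b)_∞: sgn(-174)=−, sgn(-13685)=−, so -1.
(a,b)_3: α=3, u≡2; β=-6, v≡1 (mod 3); (2|3)=-1, (1|3)=+1; sign (−1)^0·-1^-6·+1^3 = +1.
(a,b)_5: α=0, u≡4; β=1, v≡2 (mod 5); (4|5)=+1, (2|5)=-1; sign (−1)^0·+1^1·-1^0 = +1.
(a,b)_19: α=-2, u≡5; β=2, v≡8 (mod 19); (5|19)=+1, (8|19)=-1; sign (−1)^0·+1^2·-1^-2 = +1.
(a,b)_23: α=0, u≡21; β=1, v≡3 (mod 23); (21|23)=-1, (3|23)=+1; sign (−1)^0·-1^1·+1^0 = -1.
(a,b)_7: α=0, u≡1; β=1, v≡5 (mod 7); (1|7)=+1, (5|7)=-1; sign (−1)^0·+1^1·-1^0 = +1.
(a,b)_11: α=0, u≡10; β=2, v≡8 (mod 11); (10|11)=-1, (8|11)=-1; sign (−1)^0·-1^2·-1^0 = +1.
(a,b)_29: α=1, u≡25; β=0, v≡15 (mod 29); (25|29)=+1, (15|29)=-1; sign (−1)^0·+1^0·-1^1 = -1.
(a,b)_17: α=0, u≡9; β=-1, v≡6 (mod 17); (9|17)=+1, (6|17)=-1; sign (−1)^0·+1^-1·-1^0 = +1.
(a,b)_2: α=5, β=-2; u≡1, v≡3 (mod 8); ε(u)ε(v)=0·1, αω(v)=5·1, βω(u)=-2·0; sum ≡ 1  ⇒  -1.
(-174, -13685 / ℚ) ramifies at {2, 23, 29, ∞}: a division algebra.

[2, 23, 29, inf]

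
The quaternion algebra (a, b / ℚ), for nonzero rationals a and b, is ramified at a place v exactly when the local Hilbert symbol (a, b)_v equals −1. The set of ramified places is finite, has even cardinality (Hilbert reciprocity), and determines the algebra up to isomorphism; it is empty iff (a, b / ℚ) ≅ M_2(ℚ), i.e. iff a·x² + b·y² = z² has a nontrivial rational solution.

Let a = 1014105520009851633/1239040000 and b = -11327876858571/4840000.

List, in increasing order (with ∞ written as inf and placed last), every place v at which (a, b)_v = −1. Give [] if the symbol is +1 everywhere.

(a, b) ≡ (273, -1131) mod (ℚ^×)²; places V = {2, 3, 5, 7, 11, 13, 17, 29, ∞}.
(a,b)_13: α=1, u≡11; β=1, v≡1 (mod 13); (11|13)=-1, (1|13)=+1; sign (−1)^0·-1^1·+1^1 = -1.
(a,b)_3: α=3, u≡1; β=1, v≡1 (mod 3); (1|3)=+1, (1|3)=+1; sign (−1)^1·+1^1·+1^3 = -1.
(a,b)_2: α=-14, β=-6; u≡1, v≡5 (mod 8); ε(u)ε(v)=0·0, αω(v)=-14·1, βω(u)=-6·0; sum ≡ 0  ⇒  +1.
(a,b)_5: α=-4, u≡2; β=-4, v≡1 (mod 5); (2|5)=-1, (1|5)=+1; sign (−1)^0·-1^-4·+1^-4 = +1.
(a,b)_17: α=2, u≡15; β=2, v≡2 (mod 17); (15|17)=+1, (2|17)=+1; sign (−1)^0·+1^2·+1^2 = +1.
(a,b)_11: α=-2, u≡1; β=-2, v≡6 (mod 11); (1|11)=+1, (6|11)=-1; sign (−1)^0·+1^-2·-1^-2 = +1.
(a,b)_∞: sgn(273)=+, sgn(-1131)=−, so +1.
(a,b)_29: α=6, u≡18; β=5, v≡27 (mod 29); (18|29)=-1, (27|29)=-1; sign (−1)^0·-1^5·-1^6 = -1.
(a,b)_7: α=5, u≡1; β=2, v≡5 (mod 7); (1|7)=+1, (5|7)=-1; sign (−1)^0·+1^2·-1^5 = -1.
|Ram(273, -1131)| = 4, even; anisotropic at {3, 7, 13, 29}.

[3, 7, 13, 29]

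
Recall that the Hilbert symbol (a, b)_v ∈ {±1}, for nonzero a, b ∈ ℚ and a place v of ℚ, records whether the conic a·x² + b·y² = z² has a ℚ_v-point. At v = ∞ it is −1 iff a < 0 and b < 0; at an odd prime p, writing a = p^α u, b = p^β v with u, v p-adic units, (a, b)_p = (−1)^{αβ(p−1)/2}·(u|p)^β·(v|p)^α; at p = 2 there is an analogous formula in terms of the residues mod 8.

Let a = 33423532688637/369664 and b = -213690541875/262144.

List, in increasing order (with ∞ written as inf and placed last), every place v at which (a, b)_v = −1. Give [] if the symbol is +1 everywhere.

(a, b) ≡ (847757, -646323) mod (ℚ^×)²; places V = {2, 3, 5, 7, 13, 17, 19, 23, 29, 31, 41, ∞}.
(a,b)_31: α=1, u≡18; β=0, v≡26 (mod 31); (18|31)=+1, (26|31)=-1; sign (−1)^0·+1^0·-1^1 = -1.
(a,b)_5: α=0, u≡3; β=4, v≡2 (mod 5); (3|5)=-1, (2|5)=-1; sign (−1)^0·-1^4·-1^0 = +1.
(a,b)_29: α=1, u≡22; β=1, v≡18 (mod 29); (22|29)=+1, (18|29)=-1; sign (−1)^0·+1^1·-1^1 = -1.
(a,b)_7: α=2, u≡1; β=0, v≡1 (mod 7); (1|7)=+1, (1|7)=+1; sign (−1)^0·+1^0·+1^2 = +1.
(a,b)_41: α=1, u≡38; β=0, v≡4 (mod 41); (38|41)=-1, (4|41)=+1; sign (−1)^0·-1^0·+1^1 = +1.
(a,b)_19: α=-2, u≡10; β=1, v≡15 (mod 19); (10|19)=-1, (15|19)=-1; sign (−1)^0·-1^1·-1^-2 = -1.
(a,b)_2: α=-10, β=-18; u≡5, v≡5 (mod 8); ε(u)ε(v)=0·0, αω(v)=-10·1, βω(u)=-18·1; sum ≡ 0  ⇒  +1.
(a,b)_∞: sgn(847757)=+, sgn(-646323)=−, so +1.
(a,b)_17: α=0, u≡15; β=1, v≡14 (mod 17); (15|17)=+1, (14|17)=-1; sign (−1)^0·+1^1·-1^0 = +1.
(a,b)_3: α=2, u≡2; β=1, v≡1 (mod 3); (2|3)=-1, (1|3)=+1; sign (−1)^0·-1^1·+1^2 = -1.
(a,b)_13: α=2, u≡12; β=0, v≡5 (mod 13); (12|13)=+1, (5|13)=-1; sign (−1)^0·+1^0·-1^2 = +1.
(a,b)_23: α=3, u≡6; β=3, v≡21 (mod 23); (6|23)=+1, (21|23)=-1; sign (−1)^1·+1^3·-1^3 = +1.
(847757, -646323 / ℚ) ramifies at {3, 19, 29, 31}: a division algebra.

[3, 19, 29, 31]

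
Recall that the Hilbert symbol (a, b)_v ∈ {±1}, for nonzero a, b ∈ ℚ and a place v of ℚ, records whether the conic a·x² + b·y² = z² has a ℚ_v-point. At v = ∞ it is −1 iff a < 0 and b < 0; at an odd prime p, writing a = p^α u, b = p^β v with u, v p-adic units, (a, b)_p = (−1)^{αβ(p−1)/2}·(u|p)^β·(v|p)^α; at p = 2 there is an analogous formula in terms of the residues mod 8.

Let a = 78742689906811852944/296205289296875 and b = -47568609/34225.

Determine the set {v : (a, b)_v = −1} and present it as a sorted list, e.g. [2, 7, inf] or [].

[2, 7]

Mod squares: a ≡ 35, b ≡ -1. Check v ∈ {∞, 2, 3, 5, 7, 11, 17, 19, 37}.
v=3: a=3^10·(≡2), b=3^2·(≡2) mod 3; (2|3)=-1, (2|3)=-1; (−1)^{10·2·1}·(-1)^2·(-1)^10 = +1.
v=∞: 35 > 0 and -1 < 0  ⇒  (a,b)_∞ = +1.
v=11: a=11^6·(≡2), b=11^4·(≡10) mod 11; (2|11)=-1, (10|11)=-1; (−1)^{6·4·5}·(-1)^4·(-1)^6 = +1.
v=19: a=19^6·(≡6), b=19^2·(≡12) mod 19; (6|19)=+1, (12|19)=-1; (−1)^{6·2·9}·(+1)^2·(-1)^6 = +1.
v=5: a=5^-7·(≡3), b=5^-2·(≡4) mod 5; (3|5)=-1, (4|5)=+1; (−1)^{-7·-2·2}·(-1)^-2·(+1)^-7 = +1.
v=2: v_2(a)=4, v_2(b)=0; units ≡ 3, 7 (mod 8); ε·ε+αω+βω = 1·1+4·0+0·1 ≡ 1  ⇒  (a,b)_2 = -1.
v=17: a=17^-2·(≡2), b=17^0·(≡15) mod 17; (2|17)=+1, (15|17)=+1; (−1)^{-2·0·8}·(+1)^0·(+1)^-2 = +1.
v=7: a=7^-1·(≡6), b=7^0·(≡5) mod 7; (6|7)=-1, (5|7)=-1; (−1)^{-1·0·3}·(-1)^0·(-1)^-1 = -1.
v=37: a=37^-4·(≡23), b=37^-2·(≡28) mod 37; (23|37)=-1, (28|37)=+1; (−1)^{-4·-2·18}·(-1)^-2·(+1)^-4 = +1.
|Ram(35, -1)| = 2, even; anisotropic at {2, 7}.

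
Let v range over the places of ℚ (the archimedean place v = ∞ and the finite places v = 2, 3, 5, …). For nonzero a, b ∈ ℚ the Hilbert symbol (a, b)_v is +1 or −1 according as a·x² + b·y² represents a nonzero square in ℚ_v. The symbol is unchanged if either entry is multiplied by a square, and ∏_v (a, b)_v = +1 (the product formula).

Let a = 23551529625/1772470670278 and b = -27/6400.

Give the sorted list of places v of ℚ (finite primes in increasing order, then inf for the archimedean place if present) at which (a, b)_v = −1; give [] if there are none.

Mod squares: a ≡ 1430, b ≡ -3. Check v ∈ {∞, 2, 3, 5, 7, 11, 13, 23, 41, 43, 47}.
v=23: a=23^-2·(≡6), b=23^0·(≡7) mod 23; (6|23)=+1, (7|23)=-1; (−1)^{-2·0·11}·(+1)^0·(-1)^-2 = +1.
v=7: a=7^-2·(≡2), b=7^0·(≡4) mod 7; (2|7)=+1, (4|7)=+1; (−1)^{-2·0·3}·(+1)^0·(+1)^-2 = +1.
v=13: a=13^1·(≡5), b=13^0·(≡3) mod 13; (5|13)=-1, (3|13)=+1; (−1)^{1·0·6}·(-1)^0·(+1)^1 = +1.
v=11: a=11^-1·(≡4), b=11^0·(≡8) mod 11; (4|11)=+1, (8|11)=-1; (−1)^{-1·0·5}·(+1)^0·(-1)^-1 = -1.
v=2: v_2(a)=-1, v_2(b)=-8; units ≡ 3, 5 (mod 8); ε·ε+αω+βω = 1·0+-1·1+-8·1 ≡ 1  ⇒  (a,b)_2 = -1.
v=43: a=43^-2·(≡10), b=43^0·(≡10) mod 43; (10|43)=+1, (10|43)=+1; (−1)^{-2·0·21}·(+1)^0·(+1)^-2 = +1.
v=3: a=3^8·(≡2), b=3^3·(≡2) mod 3; (2|3)=-1, (2|3)=-1; (−1)^{8·3·1}·(-1)^3·(-1)^8 = -1.
v=47: a=47^2·(≡10), b=47^0·(≡26) mod 47; (10|47)=-1, (26|47)=-1; (−1)^{2·0·23}·(-1)^0·(-1)^2 = +1.
v=41: a=41^-2·(≡31), b=41^0·(≡24) mod 41; (31|41)=+1, (24|41)=-1; (−1)^{-2·0·20}·(+1)^0·(-1)^-2 = +1.
v=∞: 1430 > 0 and -3 < 0  ⇒  (a,b)_∞ = +1.
v=5: a=5^3·(≡4), b=5^-2·(≡3) mod 5; (4|5)=+1, (3|5)=-1; (−1)^{3·-2·2}·(+1)^-2·(-1)^3 = -1.
(1430, -3 / ℚ) ramifies at {2, 3, 5, 11}: a division algebra.

[2, 3, 5, 11]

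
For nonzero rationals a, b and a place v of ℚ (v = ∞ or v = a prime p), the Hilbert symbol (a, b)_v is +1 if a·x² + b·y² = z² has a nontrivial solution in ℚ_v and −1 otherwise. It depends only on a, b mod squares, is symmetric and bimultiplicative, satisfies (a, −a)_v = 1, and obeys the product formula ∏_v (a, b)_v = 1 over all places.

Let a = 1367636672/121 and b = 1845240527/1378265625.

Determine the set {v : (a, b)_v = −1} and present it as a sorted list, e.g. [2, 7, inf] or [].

[2, 17, 23, 31]

(a, b) ≡ (21369323, 23) mod (ℚ^×)²; places V = {2, 3, 5, 11, 13, 17, 23, 31, 41, 43, 53, ∞}.
(a,b)_53: α=0, u≡23; β=2, v≡27 (mod 53); (23|53)=-1, (27|53)=-1; sign (−1)^0·-1^2·-1^0 = +1.
(a,b)_2: α=6, β=0; u≡3, v≡7 (mod 8); ε(u)ε(v)=1·1, αω(v)=6·0, βω(u)=0·1; sum ≡ 1  ⇒  -1.
(a,b)_5: α=0, u≡2; β=-6, v≡3 (mod 5); (2|5)=-1, (3|5)=-1; sign (−1)^0·-1^-6·-1^0 = +1.
(a,b)_31: α=1, u≡30; β=0, v≡11 (mod 31); (30|31)=-1, (11|31)=-1; sign (−1)^0·-1^0·-1^1 = -1.
(a,b)_11: α=-2, u≡6; β=-2, v≡5 (mod 11); (6|11)=-1, (5|11)=+1; sign (−1)^0·-1^-2·+1^-2 = +1.
(a,b)_3: α=0, u≡2; β=-6, v≡2 (mod 3); (2|3)=-1, (2|3)=-1; sign (−1)^0·-1^-6·-1^0 = +1.
(a,b)_∞: sgn(21369323)=+, sgn(23)=+, so +1.
(a,b)_13: α=0, u≡3; β=4, v≡4 (mod 13); (3|13)=+1, (4|13)=+1; sign (−1)^0·+1^4·+1^0 = +1.
(a,b)_41: α=1, u≡17; β=0, v≡2 (mod 41); (17|41)=-1, (2|41)=+1; sign (−1)^0·-1^0·+1^1 = +1.
(a,b)_17: α=1, u≡7; β=0, v≡14 (mod 17); (7|17)=-1, (14|17)=-1; sign (−1)^0·-1^0·-1^1 = -1.
(a,b)_23: α=1, u≡2; β=1, v≡6 (mod 23); (2|23)=+1, (6|23)=+1; sign (−1)^1·+1^1·+1^1 = -1.
(a,b)_43: α=1, u≡6; β=0, v≡13 (mod 43); (6|43)=+1, (13|43)=+1; sign (−1)^0·+1^0·+1^1 = +1.
Ram(21369323, 23) = {2, 17, 23, 31}; no ℚ_2-point on the conic.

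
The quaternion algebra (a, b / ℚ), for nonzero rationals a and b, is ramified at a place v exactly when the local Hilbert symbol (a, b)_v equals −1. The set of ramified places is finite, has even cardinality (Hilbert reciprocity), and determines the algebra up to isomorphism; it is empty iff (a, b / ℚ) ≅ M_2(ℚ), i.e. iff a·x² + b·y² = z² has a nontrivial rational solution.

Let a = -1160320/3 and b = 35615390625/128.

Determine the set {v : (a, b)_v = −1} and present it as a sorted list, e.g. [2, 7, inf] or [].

[2, 5]

(a, b) ≡ (-1110, 370) mod (ℚ^×)²; places V = {2, 3, 5, 7, 37, ∞}.
(a,b)_2: α=7, β=-7; u≡5, v≡1 (mod 8); ε(u)ε(v)=0·0, αω(v)=7·0, βω(u)=-7·1; sum ≡ 1  ⇒  -1.
(a,b)_7: α=2, u≡5; β=0, v≡5 (mod 7); (5|7)=-1, (5|7)=-1; sign (−1)^0·-1^0·-1^2 = +1.
(a,b)_37: α=1, u≡30; β=3, v≡3 (mod 37); (30|37)=+1, (3|37)=+1; sign (−1)^0·+1^3·+1^1 = +1.
(a,b)_∞: sgn(-1110)=−, sgn(370)=+, so +1.
(a,b)_5: α=1, u≡2; β=7, v≡4 (mod 5); (2|5)=-1, (4|5)=+1; sign (−1)^0·-1^7·+1^1 = -1.
(a,b)_3: α=-1, u≡2; β=2, v≡1 (mod 3); (2|3)=-1, (1|3)=+1; sign (−1)^0·-1^2·+1^-1 = +1.
(-1110, 370 / ℚ) ramifies at {2, 5}: a division algebra.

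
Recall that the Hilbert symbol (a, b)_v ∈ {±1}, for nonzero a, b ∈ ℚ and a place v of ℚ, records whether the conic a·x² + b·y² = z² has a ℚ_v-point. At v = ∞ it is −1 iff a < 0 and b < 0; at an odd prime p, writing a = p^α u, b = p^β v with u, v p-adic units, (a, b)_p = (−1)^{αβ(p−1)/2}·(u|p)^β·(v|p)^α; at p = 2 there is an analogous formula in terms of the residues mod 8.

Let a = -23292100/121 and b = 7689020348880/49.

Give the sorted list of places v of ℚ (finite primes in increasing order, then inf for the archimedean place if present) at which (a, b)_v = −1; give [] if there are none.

Mod squares: a ≡ -232921, b ≡ 53395974645. Check v ∈ {∞, 2, 3, 5, 7, 11, 13, 17, 19, 23, 29, 31, 41}.
v=11: a=11^-2·(≡4), b=11^0·(≡7) mod 11; (4|11)=+1, (7|11)=-1; (−1)^{-2·0·5}·(+1)^0·(-1)^-2 = +1.
v=17: a=17^0·(≡4), b=17^1·(≡4) mod 17; (4|17)=+1, (4|17)=+1; (−1)^{0·1·8}·(+1)^1·(+1)^0 = +1.
v=19: a=19^1·(≡8), b=19^1·(≡2) mod 19; (8|19)=-1, (2|19)=-1; (−1)^{1·1·9}·(-1)^1·(-1)^1 = -1.
v=29: a=29^0·(≡24), b=29^1·(≡19) mod 29; (24|29)=+1, (19|29)=-1; (−1)^{0·1·14}·(+1)^1·(-1)^0 = +1.
v=23: a=23^1·(≡6), b=23^1·(≡10) mod 23; (6|23)=+1, (10|23)=-1; (−1)^{1·1·11}·(+1)^1·(-1)^1 = +1.
v=∞: -232921 < 0 and 53395974645 > 0  ⇒  (a,b)_∞ = +1.
v=3: a=3^0·(≡2), b=3^3·(≡2) mod 3; (2|3)=-1, (2|3)=-1; (−1)^{0·3·1}·(-1)^3·(-1)^0 = -1.
v=31: a=31^0·(≡11), b=31^1·(≡30) mod 31; (11|31)=-1, (30|31)=-1; (−1)^{0·1·15}·(-1)^1·(-1)^0 = -1.
v=13: a=13^1·(≡3), b=13^1·(≡10) mod 13; (3|13)=+1, (10|13)=+1; (−1)^{1·1·6}·(+1)^1·(+1)^1 = +1.
v=2: v_2(a)=2, v_2(b)=4; units ≡ 7, 5 (mod 8); ε·ε+αω+βω = 1·0+2·1+4·0 ≡ 0  ⇒  (a,b)_2 = +1.
v=7: a=7^0·(≡4), b=7^-2·(≡3) mod 7; (4|7)=+1, (3|7)=-1; (−1)^{0·-2·3}·(+1)^-2·(-1)^0 = +1.
v=41: a=41^1·(≡2), b=41^1·(≡15) mod 41; (2|41)=+1, (15|41)=-1; (−1)^{1·1·20}·(+1)^1·(-1)^1 = -1.
v=5: a=5^2·(≡1), b=5^1·(≡4) mod 5; (1|5)=+1, (4|5)=+1; (−1)^{2·1·2}·(+1)^1·(+1)^2 = +1.
Ram(-232921, 53395974645) = {3, 19, 31, 41}; no ℚ_3-point on the conic.

[3, 19, 31, 41]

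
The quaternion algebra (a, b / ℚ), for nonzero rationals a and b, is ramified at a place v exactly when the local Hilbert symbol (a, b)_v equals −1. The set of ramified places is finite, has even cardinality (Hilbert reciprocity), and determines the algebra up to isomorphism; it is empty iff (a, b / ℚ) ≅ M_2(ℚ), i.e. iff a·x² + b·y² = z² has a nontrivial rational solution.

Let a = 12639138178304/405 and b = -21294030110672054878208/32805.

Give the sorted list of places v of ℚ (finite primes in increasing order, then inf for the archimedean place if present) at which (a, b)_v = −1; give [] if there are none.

Mod squares: a ≡ 145, b ≡ -310. Check v ∈ {∞, 2, 3, 5, 11, 29, 31}.
v=∞: 145 > 0 and -310 < 0  ⇒  (a,b)_∞ = +1.
v=3: a=3^-4·(≡1), b=3^-8·(≡2) mod 3; (1|3)=+1, (2|3)=-1; (−1)^{-4·-8·1}·(+1)^-8·(-1)^-4 = +1.
v=31: a=31^2·(≡30), b=31^3·(≡6) mod 31; (30|31)=-1, (6|31)=-1; (−1)^{2·3·15}·(-1)^3·(-1)^2 = -1.
v=11: a=11^6·(≡2), b=11^10·(≡5) mod 11; (2|11)=-1, (5|11)=+1; (−1)^{6·10·5}·(-1)^10·(+1)^6 = +1.
v=5: a=5^-1·(≡4), b=5^-1·(≡2) mod 5; (4|5)=+1, (2|5)=-1; (−1)^{-1·-1·2}·(+1)^-1·(-1)^-1 = -1.
v=29: a=29^1·(≡6), b=29^2·(≡20) mod 29; (6|29)=+1, (20|29)=+1; (−1)^{1·2·14}·(+1)^2·(+1)^1 = +1.
v=2: v_2(a)=8, v_2(b)=15; units ≡ 1, 5 (mod 8); ε·ε+αω+βω = 0·0+8·1+15·0 ≡ 0  ⇒  (a,b)_2 = +1.
Ram(145, -310) = {5, 31}; no ℚ_5-point on the conic.

[5, 31]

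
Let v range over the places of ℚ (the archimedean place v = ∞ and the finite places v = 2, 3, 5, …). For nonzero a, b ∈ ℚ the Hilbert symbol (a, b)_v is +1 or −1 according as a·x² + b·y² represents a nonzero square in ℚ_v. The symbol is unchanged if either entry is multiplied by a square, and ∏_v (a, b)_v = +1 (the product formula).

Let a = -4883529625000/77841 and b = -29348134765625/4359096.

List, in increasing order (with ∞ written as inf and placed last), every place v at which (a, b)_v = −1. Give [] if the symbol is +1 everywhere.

(a, b) ≡ (-874, -79534) mod (ℚ^×)²; places V = {2, 3, 5, 7, 13, 19, 23, 31, ∞}.
(a,b)_3: α=-4, u≡2; β=-4, v≡2 (mod 3); (2|3)=-1, (2|3)=-1; sign (−1)^0·-1^-4·-1^-4 = +1.
(a,b)_31: α=-2, u≡25; β=-2, v≡23 (mod 31); (25|31)=+1, (23|31)=-1; sign (−1)^0·+1^-2·-1^-2 = +1.
(a,b)_23: α=3, u≡18; β=3, v≡19 (mod 23); (18|23)=+1, (19|23)=-1; sign (−1)^1·+1^3·-1^3 = +1.
(a,b)_13: α=2, u≡3; β=1, v≡7 (mod 13); (3|13)=+1, (7|13)=-1; sign (−1)^0·+1^1·-1^2 = +1.
(a,b)_2: α=3, β=-3; u≡3, v≡1 (mod 8); ε(u)ε(v)=1·0, αω(v)=3·0, βω(u)=-3·1; sum ≡ 1  ⇒  -1.
(a,b)_5: α=6, u≡4; β=10, v≡1 (mod 5); (4|5)=+1, (1|5)=+1; sign (−1)^0·+1^10·+1^6 = +1.
(a,b)_19: α=1, u≡7; β=1, v≡10 (mod 19); (7|19)=+1, (10|19)=-1; sign (−1)^1·+1^1·-1^1 = +1.
(a,b)_7: α=0, u≡2; β=-1, v≡3 (mod 7); (2|7)=+1, (3|7)=-1; sign (−1)^0·+1^-1·-1^0 = +1.
(a,b)_∞: sgn(-874)=−, sgn(-79534)=−, so -1.
(-874, -79534 / ℚ) ramifies at {2, ∞}: a division algebra.

[2, inf]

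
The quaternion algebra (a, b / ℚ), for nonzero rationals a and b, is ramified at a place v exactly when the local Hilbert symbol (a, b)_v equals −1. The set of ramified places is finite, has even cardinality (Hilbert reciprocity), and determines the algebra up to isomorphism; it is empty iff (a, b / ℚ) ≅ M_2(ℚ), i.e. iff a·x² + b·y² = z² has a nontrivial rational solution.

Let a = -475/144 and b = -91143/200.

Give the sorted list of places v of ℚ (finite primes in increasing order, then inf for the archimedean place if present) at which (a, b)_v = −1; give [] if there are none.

[2, 13, 41, inf]

(a, b) ≡ (-19, -20254) mod (ℚ^×)²; places V = {2, 3, 5, 13, 19, 41, ∞}.
(a,b)_13: α=0, u≡6; β=1, v≡7 (mod 13); (6|13)=-1, (7|13)=-1; sign (−1)^0·-1^1·-1^0 = -1.
(a,b)_19: α=1, u≡15; β=1, v≡1 (mod 19); (15|19)=-1, (1|19)=+1; sign (−1)^1·-1^1·+1^1 = +1.
(a,b)_5: α=2, u≡4; β=-2, v≡4 (mod 5); (4|5)=+1, (4|5)=+1; sign (−1)^0·+1^-2·+1^2 = +1.
(a,b)_∞: sgn(-19)=−, sgn(-20254)=−, so -1.
(a,b)_3: α=-2, u≡2; β=2, v≡2 (mod 3); (2|3)=-1, (2|3)=-1; sign (−1)^0·-1^2·-1^-2 = +1.
(a,b)_2: α=-4, β=-3; u≡5, v≡1 (mod 8); ε(u)ε(v)=0·0, αω(v)=-4·0, βω(u)=-3·1; sum ≡ 1  ⇒  -1.
(a,b)_41: α=0, u≡34; β=1, v≡10 (mod 41); (34|41)=-1, (10|41)=+1; sign (−1)^0·-1^1·+1^0 = -1.
|Ram(-19, -20254)| = 4, even; anisotropic at {2, 13, 41, ∞}.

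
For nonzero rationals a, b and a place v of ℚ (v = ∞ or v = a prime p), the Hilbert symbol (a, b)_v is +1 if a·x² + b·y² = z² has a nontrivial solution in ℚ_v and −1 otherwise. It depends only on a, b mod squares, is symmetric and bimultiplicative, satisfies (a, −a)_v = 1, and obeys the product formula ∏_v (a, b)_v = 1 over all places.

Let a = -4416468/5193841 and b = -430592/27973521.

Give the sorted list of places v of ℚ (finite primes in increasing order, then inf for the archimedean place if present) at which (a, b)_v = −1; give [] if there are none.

[7, 29, 37, inf]

(a, b) ≡ (-22533, -2) mod (ℚ^×)²; places V = {2, 3, 7, 29, 37, 41, 43, 53, ∞}.
(a,b)_7: α=3, u≡2; β=0, v≡3 (mod 7); (2|7)=+1, (3|7)=-1; sign (−1)^0·+1^0·-1^3 = -1.
(a,b)_29: α=1, u≡13; β=2, v≡2 (mod 29); (13|29)=+1, (2|29)=-1; sign (−1)^0·+1^2·-1^1 = -1.
(a,b)_∞: sgn(-22533)=−, sgn(-2)=−, so -1.
(a,b)_41: α=0, u≡26; β=-2, v≡2 (mod 41); (26|41)=-1, (2|41)=+1; sign (−1)^0·-1^-2·+1^0 = +1.
(a,b)_3: α=1, u≡1; β=-2, v≡1 (mod 3); (1|3)=+1, (1|3)=+1; sign (−1)^0·+1^-2·+1^1 = +1.
(a,b)_37: α=1, u≡24; β=0, v≡22 (mod 37); (24|37)=-1, (22|37)=-1; sign (−1)^0·-1^0·-1^1 = -1.
(a,b)_53: α=-2, u≡14; β=0, v≡34 (mod 53); (14|53)=-1, (34|53)=-1; sign (−1)^0·-1^0·-1^-2 = +1.
(a,b)_2: α=2, β=9; u≡3, v≡7 (mod 8); ε(u)ε(v)=1·1, αω(v)=2·0, βω(u)=9·1; sum ≡ 0  ⇒  +1.
(a,b)_43: α=-2, u≡29; β=-2, v≡17 (mod 43); (29|43)=-1, (17|43)=+1; sign (−1)^0·-1^-2·+1^-2 = +1.
(-22533, -2 / ℚ) ramifies at {7, 29, 37, ∞}: a division algebra.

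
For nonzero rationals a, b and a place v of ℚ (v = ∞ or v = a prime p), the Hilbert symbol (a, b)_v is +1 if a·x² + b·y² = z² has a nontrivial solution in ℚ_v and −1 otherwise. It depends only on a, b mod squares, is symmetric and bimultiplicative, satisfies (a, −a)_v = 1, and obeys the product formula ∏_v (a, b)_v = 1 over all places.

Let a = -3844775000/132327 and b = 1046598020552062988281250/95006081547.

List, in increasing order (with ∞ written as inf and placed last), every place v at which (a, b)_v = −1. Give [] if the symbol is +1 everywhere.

[2, 3]

(a, b) ≡ (-1105770, 870) mod (ℚ^×)²; places V = {2, 3, 5, 11, 13, 29, 31, 41, ∞}.
(a,b)_13: α=-2, u≡4; β=-6, v≡4 (mod 13); (4|13)=+1, (4|13)=+1; sign (−1)^0·+1^-6·+1^-2 = +1.
(a,b)_5: α=5, u≡1; β=17, v≡4 (mod 5); (1|5)=+1, (4|5)=+1; sign (−1)^0·+1^17·+1^5 = +1.
(a,b)_31: α=1, u≡27; β=2, v≡7 (mod 31); (27|31)=-1, (7|31)=+1; sign (−1)^0·-1^2·+1^1 = +1.
(a,b)_41: α=1, u≡10; β=2, v≡20 (mod 41); (10|41)=+1, (20|41)=+1; sign (−1)^0·+1^2·+1^1 = +1.
(a,b)_11: α=2, u≡5; β=4, v≡9 (mod 11); (5|11)=+1, (9|11)=+1; sign (−1)^0·+1^4·+1^2 = +1.
(a,b)_29: α=-1, u≡5; β=1, v≡4 (mod 29); (5|29)=+1, (4|29)=+1; sign (−1)^0·+1^1·+1^-1 = +1.
(a,b)_3: α=-3, u≡2; β=-9, v≡2 (mod 3); (2|3)=-1, (2|3)=-1; sign (−1)^1·-1^-9·-1^-3 = -1.
(a,b)_∞: sgn(-1105770)=−, sgn(870)=+, so +1.
(a,b)_2: α=3, β=1; u≡3, v≡3 (mod 8); ε(u)ε(v)=1·1, αω(v)=3·1, βω(u)=1·1; sum ≡ 1  ⇒  -1.
Ram(-1105770, 870) = {2, 3}; no ℚ_2-point on the conic.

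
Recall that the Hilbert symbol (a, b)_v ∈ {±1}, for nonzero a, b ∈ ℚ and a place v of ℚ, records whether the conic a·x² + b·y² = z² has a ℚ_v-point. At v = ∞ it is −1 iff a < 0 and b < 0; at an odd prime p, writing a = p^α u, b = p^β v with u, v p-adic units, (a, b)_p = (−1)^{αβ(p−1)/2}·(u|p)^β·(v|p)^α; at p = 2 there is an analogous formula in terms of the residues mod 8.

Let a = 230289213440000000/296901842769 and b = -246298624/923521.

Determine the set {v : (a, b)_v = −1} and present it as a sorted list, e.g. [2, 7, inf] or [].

Mod squares: a ≡ 2210, b ≡ -286. Check v ∈ {∞, 2, 3, 5, 7, 11, 13, 17, 29, 31}.
v=∞: 2210 > 0 and -286 < 0  ⇒  (a,b)_∞ = +1.
v=29: a=29^2·(≡20), b=29^2·(≡24) mod 29; (20|29)=+1, (24|29)=+1; (−1)^{2·2·14}·(+1)^2·(+1)^2 = +1.
v=5: a=5^7·(≡3), b=5^0·(≡1) mod 5; (3|5)=-1, (1|5)=+1; (−1)^{7·0·2}·(-1)^0·(+1)^7 = +1.
v=13: a=13^1·(≡4), b=13^1·(≡9) mod 13; (4|13)=+1, (9|13)=+1; (−1)^{1·1·6}·(+1)^1·(+1)^1 = +1.
v=7: a=7^-2·(≡6), b=7^0·(≡4) mod 7; (6|7)=-1, (4|7)=+1; (−1)^{-2·0·3}·(-1)^0·(+1)^-2 = +1.
v=31: a=31^-4·(≡18), b=31^-4·(≡3) mod 31; (18|31)=+1, (3|31)=-1; (−1)^{-4·-4·15}·(+1)^-4·(-1)^-4 = +1.
v=2: v_2(a)=17, v_2(b)=11; units ≡ 1, 1 (mod 8); ε·ε+αω+βω = 0·0+17·0+11·0 ≡ 0  ⇒  (a,b)_2 = +1.
v=3: a=3^-8·(≡2), b=3^0·(≡2) mod 3; (2|3)=-1, (2|3)=-1; (−1)^{-8·0·1}·(-1)^0·(-1)^-8 = +1.
v=17: a=17^1·(≡7), b=17^0·(≡10) mod 17; (7|17)=-1, (10|17)=-1; (−1)^{1·0·8}·(-1)^0·(-1)^1 = -1.
v=11: a=11^2·(≡7), b=11^1·(≡7) mod 11; (7|11)=-1, (7|11)=-1; (−1)^{2·1·5}·(-1)^1·(-1)^2 = -1.
(2210, -286 / ℚ) ramifies at {11, 17}: a division algebra.

[11, 17]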